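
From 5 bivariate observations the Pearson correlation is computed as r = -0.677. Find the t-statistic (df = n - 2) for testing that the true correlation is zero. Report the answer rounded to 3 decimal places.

-1.593

1 − r² = 1 − 0.458329 = 0.541671;  √(1−r²) = 0.735983
√(n−2) = √3 = 1.732051
t = r·√(n−2)/√(1−r²) = -0.677 · 1.732051 / 0.735983 = -1.593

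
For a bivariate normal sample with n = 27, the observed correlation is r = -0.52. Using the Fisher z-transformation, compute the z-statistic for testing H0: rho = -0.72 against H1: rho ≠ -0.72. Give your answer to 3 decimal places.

1.623

z_r = atanh(-0.52) = -0.576340,  z_0 = atanh(-0.72) = -0.907645
SE = 1/√(n−3) = 1/√24 = 0.204124
z = (z_r − z_0)/SE = (-0.576340 − (-0.907645)) / 0.204124 = 0.331305 / 0.204124 = 1.623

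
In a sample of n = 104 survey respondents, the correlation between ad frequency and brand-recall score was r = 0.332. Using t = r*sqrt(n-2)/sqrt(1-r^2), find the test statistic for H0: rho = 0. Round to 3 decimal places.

1 − r² = 1 − 0.110224 = 0.889776;  √(1−r²) = 0.943279
√(n−2) = √102 = 10.099505
t = r·√(n−2)/√(1−r²) = 0.332 · 10.099505 / 0.943279 = 3.555

3.555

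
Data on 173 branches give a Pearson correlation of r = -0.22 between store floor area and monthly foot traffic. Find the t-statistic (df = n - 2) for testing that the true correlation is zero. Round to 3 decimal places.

1 − r² = 1 − 0.0484 = 0.9516;  √(1−r²) = 0.975500
√(n−2) = √171 = 13.076697
t = r·√(n−2)/√(1−r²) = -0.22 · 13.076697 / 0.975500 = -2.949

-2.949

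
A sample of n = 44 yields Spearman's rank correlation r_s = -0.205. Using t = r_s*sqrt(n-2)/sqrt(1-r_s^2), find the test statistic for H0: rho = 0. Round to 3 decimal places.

-1.357

1 − r_s² = 1 − 0.042025 = 0.957975;  √(1−r_s²) = 0.978762
√(n−2) = √42 = 6.480741
t = r_s·√(n−2)/√(1−r_s²) = -0.205 · 6.480741 / 0.978762 = -1.357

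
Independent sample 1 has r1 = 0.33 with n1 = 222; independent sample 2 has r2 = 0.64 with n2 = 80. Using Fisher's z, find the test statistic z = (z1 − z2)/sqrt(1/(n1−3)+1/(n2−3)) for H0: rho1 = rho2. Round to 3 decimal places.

z1 = atanh(0.33) = 0.342828,  z2 = atanh(0.64) = 0.758174
SE = √(1/(n1−3) + 1/(n2−3)) = √(1/219 + 1/77) = √(0.0045662 + 0.0129870) = √0.0175532 = 0.132488
z = (z1 − z2)/SE = (0.342828 − 0.758174) / 0.132488 = -0.415346 / 0.132488 = -3.135

-3.135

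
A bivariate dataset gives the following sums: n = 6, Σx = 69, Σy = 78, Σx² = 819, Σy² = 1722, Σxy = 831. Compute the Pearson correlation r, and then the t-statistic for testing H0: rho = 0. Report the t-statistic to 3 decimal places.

S_xy = nΣxy − ΣxΣy = 6·831 − 69·78 = 4986 − 5382 = -396
S_xx = nΣx² − (Σx)² = 6·819 − 69² = 4914 − 4761 = 153
S_yy = nΣy² − (Σy)² = 6·1722 − 78² = 10332 − 6084 = 4248
r = S_xy / √(S_xx·S_yy) = -396 / √(153·4248) = -396 / √649944 = -396 / 806.1910 = -0.4912
t = r·√(n−2)/√(1−r²) = -0.4912·√4 / √(1−0.241277) = -0.982400 / 0.871047 = -1.128

-1.128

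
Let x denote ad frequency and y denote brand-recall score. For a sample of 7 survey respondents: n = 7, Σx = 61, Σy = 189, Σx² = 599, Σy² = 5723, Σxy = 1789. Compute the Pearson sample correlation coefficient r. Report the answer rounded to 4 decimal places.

0.6945

S_xy = nΣxy − ΣxΣy = 7·1789 − 61·189 = 12523 − 11529 = 994
S_xx = nΣx² − (Σx)² = 7·599 − 61² = 4193 − 3721 = 472
S_yy = nΣy² − (Σy)² = 7·5723 − 189² = 40061 − 35721 = 4340
r = S_xy / √(S_xx·S_yy) = 994 / √(472·4340) = 994 / √2048480 = 994 / 1431.2512 = 0.6945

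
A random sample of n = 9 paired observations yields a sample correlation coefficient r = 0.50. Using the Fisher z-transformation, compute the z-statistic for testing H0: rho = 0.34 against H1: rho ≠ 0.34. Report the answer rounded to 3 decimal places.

z_r = atanh(0.50) = 0.549306,  z_0 = atanh(0.34) = 0.354093
SE = 1/√(n−3) = 1/√6 = 0.408248
z = (z_r − z_0)/SE = (0.549306 − 0.354093) / 0.408248 = 0.195213 / 0.408248 = 0.478

0.478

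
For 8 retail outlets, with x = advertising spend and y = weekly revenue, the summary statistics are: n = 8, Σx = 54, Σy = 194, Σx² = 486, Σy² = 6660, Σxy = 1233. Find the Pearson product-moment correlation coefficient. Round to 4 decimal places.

S_xy = nΣxy − ΣxΣy = 8·1233 − 54·194 = 9864 − 10476 = -612
S_xx = nΣx² − (Σx)² = 8·486 − 54² = 3888 − 2916 = 972
S_yy = nΣy² − (Σy)² = 8·6660 − 194² = 53280 − 37636 = 15644
r = S_xy / √(S_xx·S_yy) = -612 / √(972·15644) = -612 / √15205968 = -612 / 3899.4830 = -0.1569

-0.1569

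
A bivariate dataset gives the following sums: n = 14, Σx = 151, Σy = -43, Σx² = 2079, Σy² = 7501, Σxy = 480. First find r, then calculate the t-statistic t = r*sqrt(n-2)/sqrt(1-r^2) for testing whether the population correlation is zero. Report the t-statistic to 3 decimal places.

S_xy = nΣxy − ΣxΣy = 14·480 − 151·(-43) = 6720 − (-6493) = 13213
S_xx = nΣx² − (Σx)² = 14·2079 − 151² = 29106 − 22801 = 6305
S_yy = nΣy² − (Σy)² = 14·7501 − (-43)² = 105014 − 1849 = 103165
r = S_xy / √(S_xx·S_yy) = 13213 / √(6305·103165) = 13213 / √650455325 = 13213 / 25504.0257 = 0.5181
t = r·√(n−2)/√(1−r²) = 0.5181·√12 / √(1−0.268428) = 1.794751 / 0.855320 = 2.098

2.098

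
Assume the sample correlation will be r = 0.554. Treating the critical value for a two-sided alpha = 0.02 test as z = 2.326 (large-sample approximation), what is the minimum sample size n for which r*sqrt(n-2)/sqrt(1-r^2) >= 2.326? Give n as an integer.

Need r·√(n−2)/√(1−r²) ≥ 2.326
√(n−2) ≥ 2.326·√(1−0.306916) / 0.554 = 2.326·0.832517 / 0.554 = 3.4954
n−2 ≥ 12.2178  ⇒  n ≥ 14.2178
Smallest integer n = 15

15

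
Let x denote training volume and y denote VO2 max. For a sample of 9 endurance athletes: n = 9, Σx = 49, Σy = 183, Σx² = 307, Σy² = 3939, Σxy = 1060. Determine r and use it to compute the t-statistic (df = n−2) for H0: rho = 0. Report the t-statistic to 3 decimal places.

2.453

Numerator: nΣxy − (Σx)(Σy) = 9·1060 − (49)(183) = 573
Denominator: √[(nΣx²−(Σx)²)(nΣy²−(Σy)²)]
  nΣx²−(Σx)² = 9·307 − 2401 = 362;  nΣy²−(Σy)² = 9·3939 − 33489 = 1962
  √(362·1962) = √710244 = 842.7598
r = 573 / 842.7598 = 0.6799
t = r·√(n−2)/√(1−r²) = 0.6799·√7 / √(1−0.462264) = 1.798846 / 0.733305 = 2.453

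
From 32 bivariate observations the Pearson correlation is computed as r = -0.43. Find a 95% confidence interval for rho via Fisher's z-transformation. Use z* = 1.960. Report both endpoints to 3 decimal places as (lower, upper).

(-0.677, -0.096)

Fisher z: z_r = atanh(r) = ½·ln((1+(-0.43))/(1−(-0.43))) = -0.459897
SE(z) = 1/√(n−3) = 1/√29 = 0.185695
95% ⇒ z* = 1.960; margin = 1.960·0.185695 = 0.363962
CI on z-scale: (-0.823859, -0.095935)
Back-transform: tanh(-0.823859) = -0.677165, tanh(-0.095935) = -0.095642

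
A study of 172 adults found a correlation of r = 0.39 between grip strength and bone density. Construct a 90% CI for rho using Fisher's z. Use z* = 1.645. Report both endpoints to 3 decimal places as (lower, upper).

z_r = atanh(0.39) = 0.411800;  SE = 1/√(n−3) = 1/√169 = 0.076923
z-limits: 0.411800 ± 1.645·0.076923 = 0.411800 ± 0.126538 = [0.285262, 0.538338]
ρ-limits: (tanh 0.285262, tanh 0.538338) = (0.278, 0.492)

(0.278, 0.492)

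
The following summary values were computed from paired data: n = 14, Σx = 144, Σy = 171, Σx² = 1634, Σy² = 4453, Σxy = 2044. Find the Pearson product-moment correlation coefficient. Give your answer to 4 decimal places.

0.4743

Numerator: nΣxy − (Σx)(Σy) = 14·2044 − (144)(171) = 3992
Denominator: √[(nΣx²−(Σx)²)(nΣy²−(Σy)²)]
  nΣx²−(Σx)² = 14·1634 − 20736 = 2140;  nΣy²−(Σy)² = 14·4453 − 29241 = 33101
  √(2140·33101) = √70836140 = 8416.4209
r = 3992 / 8416.4209 = 0.4743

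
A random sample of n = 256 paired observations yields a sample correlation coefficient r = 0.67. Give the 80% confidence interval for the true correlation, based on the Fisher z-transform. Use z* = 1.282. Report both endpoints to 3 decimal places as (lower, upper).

(0.623, 0.712)

Fisher z: z_r = atanh(r) = ½·ln((1+0.67)/(1−0.67)) = 0.810743
SE(z) = 1/√(n−3) = 1/√253 = 0.062869
80% ⇒ z* = 1.282; margin = 1.282·0.062869 = 0.080598
CI on z-scale: (0.730145, 0.891341)
Back-transform: tanh(0.730145) = 0.623154, tanh(0.891341) = 0.712055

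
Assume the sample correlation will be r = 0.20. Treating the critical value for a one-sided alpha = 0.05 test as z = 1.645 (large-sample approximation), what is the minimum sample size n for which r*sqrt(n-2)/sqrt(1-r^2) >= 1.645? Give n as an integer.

67

r√(n−2)/√(1−r²) ≥ 1.645  ⇔  n−2 ≥ (1.645)²·(1−r²)/r²
(1−r²)/r² = (1−0.0400)/0.0400 = 24.0000
n ≥ 2 + 2.706025·24.0000 = 2 + 64.9446 = 66.9446
⌈66.9446⌉ = 67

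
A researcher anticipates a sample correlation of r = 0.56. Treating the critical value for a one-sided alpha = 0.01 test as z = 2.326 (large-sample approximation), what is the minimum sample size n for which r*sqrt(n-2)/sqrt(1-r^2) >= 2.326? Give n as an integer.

14

r√(n−2)/√(1−r²) ≥ 2.326  ⇔  n−2 ≥ (2.326)²·(1−r²)/r²
(1−r²)/r² = (1−0.3136)/0.3136 = 2.1888
n ≥ 2 + 5.410276·2.1888 = 2 + 11.8420 = 13.8420
⌈13.8420⌉ = 14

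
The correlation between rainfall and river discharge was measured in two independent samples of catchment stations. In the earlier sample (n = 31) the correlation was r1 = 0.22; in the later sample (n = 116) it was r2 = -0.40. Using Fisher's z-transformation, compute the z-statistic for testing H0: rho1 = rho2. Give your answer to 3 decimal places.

3.066

z1 = atanh(0.22) = 0.223656,  z2 = atanh(-0.40) = -0.423649
SE = √(1/(n1−3) + 1/(n2−3)) = √(1/28 + 1/113) = √(0.0357143 + 0.0088496) = √0.0445639 = 0.211102
z = (z1 − z2)/SE = (0.223656 − (-0.423649)) / 0.211102 = 0.647305 / 0.211102 = 3.066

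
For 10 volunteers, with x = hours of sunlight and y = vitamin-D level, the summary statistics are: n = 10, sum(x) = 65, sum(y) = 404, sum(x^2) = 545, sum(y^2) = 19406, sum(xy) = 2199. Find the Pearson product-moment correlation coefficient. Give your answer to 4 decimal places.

S_xy = nΣxy − ΣxΣy = 10·2199 − 65·404 = 21990 − 26260 = -4270
S_xx = nΣx² − (Σx)² = 10·545 − 65² = 5450 − 4225 = 1225
S_yy = nΣy² − (Σy)² = 10·19406 − 404² = 194060 − 163216 = 30844
r = S_xy / √(S_xx·S_yy) = -4270 / √(1225·30844) = -4270 / √37783900 = -4270 / 6146.8610 = -0.6947

-0.6947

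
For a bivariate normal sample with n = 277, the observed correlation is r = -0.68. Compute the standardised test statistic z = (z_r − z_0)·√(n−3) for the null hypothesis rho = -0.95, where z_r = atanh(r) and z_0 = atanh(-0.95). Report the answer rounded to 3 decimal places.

z_r = atanh(-0.68) = -0.829114,  z_0 = atanh(-0.95) = -1.831781
SE = 1/√(n−3) = 1/√274 = 0.060412
z = (z_r − z_0)/SE = (-0.829114 − (-1.831781)) / 0.060412 = 1.002667 / 0.060412 = 16.597

16.597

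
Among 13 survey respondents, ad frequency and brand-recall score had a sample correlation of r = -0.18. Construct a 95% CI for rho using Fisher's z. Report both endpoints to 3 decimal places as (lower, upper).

z_r = atanh(-0.18) = -0.181983;  SE = 1/√(n−3) = 1/√10 = 0.316228
z-limits: -0.181983 ± 1.960·0.316228 = -0.181983 ± 0.619807 = [-0.801790, 0.437824]
ρ-limits: (tanh -0.801790, tanh 0.437824) = (-0.665, 0.412)

(-0.665, 0.412)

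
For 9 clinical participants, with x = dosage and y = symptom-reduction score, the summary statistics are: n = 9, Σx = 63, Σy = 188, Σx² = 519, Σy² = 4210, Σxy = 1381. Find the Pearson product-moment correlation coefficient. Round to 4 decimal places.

Numerator: nΣxy − (Σx)(Σy) = 9·1381 − (63)(188) = 585
Denominator: √[(nΣx²−(Σx)²)(nΣy²−(Σy)²)]
  nΣx²−(Σx)² = 9·519 − 3969 = 702;  nΣy²−(Σy)² = 9·4210 − 35344 = 2546
  √(702·2546) = √1787292 = 1336.8964
r = 585 / 1336.8964 = 0.4376

0.4376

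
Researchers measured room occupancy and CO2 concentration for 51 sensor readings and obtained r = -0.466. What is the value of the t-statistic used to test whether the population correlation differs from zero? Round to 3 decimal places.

-3.687

t = r·√(n−2) / √(1−r²) with r = -0.466, n = 51
  = -0.466·√49 / √(1 − 0.217156)
  = -0.466·7.000000 / 0.884785
  = -3.262000 / 0.884785 = -3.687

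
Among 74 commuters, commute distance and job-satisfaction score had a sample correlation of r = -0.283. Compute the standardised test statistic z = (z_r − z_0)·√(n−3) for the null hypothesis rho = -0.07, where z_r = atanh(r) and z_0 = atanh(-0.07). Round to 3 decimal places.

Fisher z: atanh(-0.283) = -0.290940, atanh(-0.07) = -0.070115
z = (z_r − z_0)·√(n−3) = (-0.290940 − (-0.070115))·√71 = -0.220825 · 8.426150 = -1.861

-1.861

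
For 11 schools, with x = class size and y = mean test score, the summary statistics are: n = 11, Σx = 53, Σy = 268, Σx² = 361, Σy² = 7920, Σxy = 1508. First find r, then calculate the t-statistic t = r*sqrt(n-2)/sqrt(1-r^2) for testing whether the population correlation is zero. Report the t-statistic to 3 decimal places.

2.057

Numerator: nΣxy − (Σx)(Σy) = 11·1508 − (53)(268) = 2384
Denominator: √[(nΣx²−(Σx)²)(nΣy²−(Σy)²)]
  nΣx²−(Σx)² = 11·361 − 2809 = 1162;  nΣy²−(Σy)² = 11·7920 − 71824 = 15296
  √(1162·15296) = √17773952 = 4215.9165
r = 2384 / 4215.9165 = 0.5655
t = r·√(n−2)/√(1−r²) = 0.5655·√9 / √(1−0.319790) = 1.696500 / 0.824748 = 2.057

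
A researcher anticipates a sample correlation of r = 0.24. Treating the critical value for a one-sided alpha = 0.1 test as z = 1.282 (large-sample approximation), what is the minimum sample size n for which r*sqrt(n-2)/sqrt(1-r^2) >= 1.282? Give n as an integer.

29

Need r·√(n−2)/√(1−r²) ≥ 1.282
√(n−2) ≥ 1.282·√(1−0.0576) / 0.24 = 1.282·0.970773 / 0.24 = 5.1855
n−2 ≥ 26.8894  ⇒  n ≥ 28.8894
Smallest integer n = 29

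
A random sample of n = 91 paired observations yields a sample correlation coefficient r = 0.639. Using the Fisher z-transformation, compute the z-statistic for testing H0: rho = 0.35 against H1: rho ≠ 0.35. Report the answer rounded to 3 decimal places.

z_r = atanh(0.639) = 0.756482,  z_0 = atanh(0.35) = 0.365444
SE = 1/√(n−3) = 1/√88 = 0.106600
z = (z_r − z_0)/SE = (0.756482 − 0.365444) / 0.106600 = 0.391038 / 0.106600 = 3.668

3.668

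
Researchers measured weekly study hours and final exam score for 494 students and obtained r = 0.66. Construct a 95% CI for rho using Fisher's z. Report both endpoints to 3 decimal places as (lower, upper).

(0.607, 0.707)

z_r = atanh(0.66) = 0.792814;  SE = 1/√(n−3) = 1/√491 = 0.045129
z-limits: 0.792814 ± 1.960·0.045129 = 0.792814 ± 0.088453 = [0.704361, 0.881267]
ρ-limits: (tanh 0.704361, tanh 0.881267) = (0.607, 0.707)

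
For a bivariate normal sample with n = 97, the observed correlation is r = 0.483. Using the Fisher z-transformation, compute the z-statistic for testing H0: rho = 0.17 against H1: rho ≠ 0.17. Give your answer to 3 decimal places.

3.444

z_r = atanh(0.483) = 0.526890,  z_0 = atanh(0.17) = 0.171667
SE = 1/√(n−3) = 1/√94 = 0.103142
z = (z_r − z_0)/SE = (0.526890 − 0.171667) / 0.103142 = 0.355223 / 0.103142 = 3.444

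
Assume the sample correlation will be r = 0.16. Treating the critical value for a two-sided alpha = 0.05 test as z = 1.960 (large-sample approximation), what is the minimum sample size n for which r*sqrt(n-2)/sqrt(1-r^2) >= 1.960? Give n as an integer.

Need r·√(n−2)/√(1−r²) ≥ 1.960
√(n−2) ≥ 1.960·√(1−0.0256) / 0.16 = 1.960·0.987117 / 0.16 = 12.0922
n−2 ≥ 146.2213  ⇒  n ≥ 148.2213
Smallest integer n = 149

149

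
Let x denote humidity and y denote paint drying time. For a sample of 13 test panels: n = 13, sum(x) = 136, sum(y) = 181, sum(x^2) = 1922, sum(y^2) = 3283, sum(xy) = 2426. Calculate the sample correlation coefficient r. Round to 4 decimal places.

0.8628

S_xy = nΣxy − ΣxΣy = 13·2426 − 136·181 = 31538 − 24616 = 6922
S_xx = nΣx² − (Σx)² = 13·1922 − 136² = 24986 − 18496 = 6490
S_yy = nΣy² − (Σy)² = 13·3283 − 181² = 42679 − 32761 = 9918
r = S_xy / √(S_xx·S_yy) = 6922 / √(6490·9918) = 6922 / √64367820 = 6922 / 8022.9558 = 0.8628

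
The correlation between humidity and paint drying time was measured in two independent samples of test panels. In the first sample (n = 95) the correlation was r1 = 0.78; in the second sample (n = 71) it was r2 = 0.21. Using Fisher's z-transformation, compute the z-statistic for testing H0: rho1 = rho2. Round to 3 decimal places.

5.204

z1 = atanh(0.78) = 1.045371,  z2 = atanh(0.21) = 0.213171
SE = √(1/(n1−3) + 1/(n2−3)) = √(1/92 + 1/68) = √(0.0108696 + 0.0147059) = √0.0255755 = 0.159923
z = (z1 − z2)/SE = (1.045371 − 0.213171) / 0.159923 = 0.832200 / 0.159923 = 5.204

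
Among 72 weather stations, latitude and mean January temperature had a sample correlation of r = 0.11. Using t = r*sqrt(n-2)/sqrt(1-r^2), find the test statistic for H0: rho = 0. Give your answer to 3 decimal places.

0.926

1 − r² = 1 − 0.0121 = 0.9879;  √(1−r²) = 0.993932
√(n−2) = √70 = 8.366600
t = r·√(n−2)/√(1−r²) = 0.11 · 8.366600 / 0.993932 = 0.926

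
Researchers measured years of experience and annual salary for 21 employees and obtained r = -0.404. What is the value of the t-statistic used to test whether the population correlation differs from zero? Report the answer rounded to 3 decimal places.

t = r·√(n−2) / √(1−r²) with r = -0.404, n = 21
  = -0.404·√19 / √(1 − 0.163216)
  = -0.404·4.358899 / 0.914759
  = -1.760995 / 0.914759 = -1.925

-1.925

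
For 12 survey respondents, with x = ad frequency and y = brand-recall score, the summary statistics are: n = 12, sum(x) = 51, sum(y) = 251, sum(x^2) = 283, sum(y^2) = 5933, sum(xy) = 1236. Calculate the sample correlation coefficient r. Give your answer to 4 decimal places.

S_xy = nΣxy − ΣxΣy = 12·1236 − 51·251 = 14832 − 12801 = 2031
S_xx = nΣx² − (Σx)² = 12·283 − 51² = 3396 − 2601 = 795
S_yy = nΣy² − (Σy)² = 12·5933 − 251² = 71196 − 63001 = 8195
r = S_xy / √(S_xx·S_yy) = 2031 / √(795·8195) = 2031 / √6515025 = 2031 / 2552.4547 = 0.7957

0.7957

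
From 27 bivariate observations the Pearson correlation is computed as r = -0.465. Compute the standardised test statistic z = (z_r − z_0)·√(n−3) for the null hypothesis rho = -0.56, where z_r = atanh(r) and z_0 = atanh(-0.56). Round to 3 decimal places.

Fisher z: atanh(-0.465) = -0.503672, atanh(-0.56) = -0.632833
z = (z_r − z_0)·√(n−3) = (-0.503672 − (-0.632833))·√24 = 0.129161 · 4.898979 = 0.633

0.633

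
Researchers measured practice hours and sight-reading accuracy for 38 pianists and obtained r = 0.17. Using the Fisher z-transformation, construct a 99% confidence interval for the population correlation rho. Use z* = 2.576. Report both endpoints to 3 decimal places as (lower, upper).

(-0.258, 0.542)

z_r = atanh(0.17) = 0.171667;  SE = 1/√(n−3) = 1/√35 = 0.169031
z-limits: 0.171667 ± 2.576·0.169031 = 0.171667 ± 0.435424 = [-0.263757, 0.607091]
ρ-limits: (tanh -0.263757, tanh 0.607091) = (-0.258, 0.542)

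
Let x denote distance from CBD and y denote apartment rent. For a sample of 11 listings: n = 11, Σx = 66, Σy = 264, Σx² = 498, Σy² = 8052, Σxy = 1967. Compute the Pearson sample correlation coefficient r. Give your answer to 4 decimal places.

0.9155

S_xy = nΣxy − ΣxΣy = 11·1967 − 66·264 = 21637 − 17424 = 4213
S_xx = nΣx² − (Σx)² = 11·498 − 66² = 5478 − 4356 = 1122
S_yy = nΣy² − (Σy)² = 11·8052 − 264² = 88572 − 69696 = 18876
r = S_xy / √(S_xx·S_yy) = 4213 / √(1122·18876) = 4213 / √21178872 = 4213 / 4602.0508 = 0.9155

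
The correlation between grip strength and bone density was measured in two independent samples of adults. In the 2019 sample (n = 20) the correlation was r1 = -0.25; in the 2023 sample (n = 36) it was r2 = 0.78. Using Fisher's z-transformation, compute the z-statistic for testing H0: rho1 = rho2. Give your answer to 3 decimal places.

Fisher z-transforms: z1 = atanh(-0.25) = -0.255413, z2 = atanh(0.78) = 1.045371; difference d = -1.300784
Var(d) = 1/17 + 1/33 = 0.0588235 + 0.0303030 = 0.0891265
z = d/√Var(d) = -1.300784 / √0.0891265 = -1.300784 / 0.298541 = -4.357

-4.357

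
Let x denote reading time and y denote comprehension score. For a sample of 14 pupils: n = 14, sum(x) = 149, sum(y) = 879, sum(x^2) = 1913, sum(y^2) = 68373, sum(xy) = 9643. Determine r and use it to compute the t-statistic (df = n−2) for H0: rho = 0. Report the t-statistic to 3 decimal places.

Numerator: nΣxy − (Σx)(Σy) = 14·9643 − (149)(879) = 4031
Denominator: √[(nΣx²−(Σx)²)(nΣy²−(Σy)²)]
  nΣx²−(Σx)² = 14·1913 − 22201 = 4581;  nΣy²−(Σy)² = 14·68373 − 772641 = 184581
  √(4581·184581) = √845565561 = 29078.6100
r = 4031 / 29078.6100 = 0.1386
t = r·√(n−2)/√(1−r²) = 0.1386·√12 / √(1−0.019210) = 0.480124 / 0.990348 = 0.485

0.485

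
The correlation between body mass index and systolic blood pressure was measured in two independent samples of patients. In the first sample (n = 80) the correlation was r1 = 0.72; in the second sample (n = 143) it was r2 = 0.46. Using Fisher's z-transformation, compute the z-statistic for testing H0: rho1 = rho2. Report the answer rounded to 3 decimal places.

Fisher z-transforms: z1 = atanh(0.72) = 0.907645, z2 = atanh(0.46) = 0.497311; difference d = 0.410334
Var(d) = 1/77 + 1/140 = 0.0129870 + 0.0071429 = 0.0201299
z = d/√Var(d) = 0.410334 / √0.0201299 = 0.410334 / 0.141880 = 2.892

2.892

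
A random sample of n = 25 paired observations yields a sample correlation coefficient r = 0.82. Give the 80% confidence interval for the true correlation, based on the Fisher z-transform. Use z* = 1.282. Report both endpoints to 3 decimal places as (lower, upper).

Fisher z: z_r = atanh(r) = ½·ln((1+0.82)/(1−0.82)) = 1.156817
SE(z) = 1/√(n−3) = 1/√22 = 0.213201
80% ⇒ z* = 1.282; margin = 1.282·0.213201 = 0.273324
CI on z-scale: (0.883493, 1.430141)
Back-transform: tanh(0.883493) = 0.708165, tanh(1.430141) = 0.891695

(0.708, 0.892)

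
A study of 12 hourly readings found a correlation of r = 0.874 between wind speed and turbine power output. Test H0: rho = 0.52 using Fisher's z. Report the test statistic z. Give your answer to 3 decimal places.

2.320

z_r = atanh(0.874) = 1.349774,  z_0 = atanh(0.52) = 0.576340
SE = 1/√(n−3) = 1/√9 = 0.333333
z = (z_r − z_0)/SE = (1.349774 − 0.576340) / 0.333333 = 0.773434 / 0.333333 = 2.320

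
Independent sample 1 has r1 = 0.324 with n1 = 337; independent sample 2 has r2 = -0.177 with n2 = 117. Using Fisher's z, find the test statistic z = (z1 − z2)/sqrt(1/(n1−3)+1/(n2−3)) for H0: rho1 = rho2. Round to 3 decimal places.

4.748

z1 = atanh(0.324) = 0.336110,  z2 = atanh(-0.177) = -0.178884
SE = √(1/(n1−3) + 1/(n2−3)) = √(1/334 + 1/114) = √(0.0029940 + 0.0087719) = √0.0117659 = 0.108471
z = (z1 − z2)/SE = (0.336110 − (-0.178884)) / 0.108471 = 0.514994 / 0.108471 = 4.748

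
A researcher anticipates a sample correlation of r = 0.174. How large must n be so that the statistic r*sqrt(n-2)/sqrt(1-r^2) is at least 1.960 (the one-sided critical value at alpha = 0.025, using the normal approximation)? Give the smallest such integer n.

126

Need r·√(n−2)/√(1−r²) ≥ 1.960
√(n−2) ≥ 1.960·√(1−0.030276) / 0.174 = 1.960·0.984746 / 0.174 = 11.0925
n−2 ≥ 123.0436  ⇒  n ≥ 125.0436
Smallest integer n = 126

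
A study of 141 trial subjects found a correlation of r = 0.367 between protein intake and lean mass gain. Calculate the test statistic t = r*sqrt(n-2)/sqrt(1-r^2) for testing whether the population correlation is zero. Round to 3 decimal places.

t = r·√(n−2) / √(1−r²) with r = 0.367, n = 141
  = 0.367·√139 / √(1 − 0.134689)
  = 0.367·11.789826 / 0.930221
  = 4.326866 / 0.930221 = 4.651

4.651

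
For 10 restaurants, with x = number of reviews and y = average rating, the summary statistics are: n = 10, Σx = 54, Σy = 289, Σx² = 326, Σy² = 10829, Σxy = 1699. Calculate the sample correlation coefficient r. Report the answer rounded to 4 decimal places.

Numerator: nΣxy − (Σx)(Σy) = 10·1699 − (54)(289) = 1384
Denominator: √[(nΣx²−(Σx)²)(nΣy²−(Σy)²)]
  nΣx²−(Σx)² = 10·326 − 2916 = 344;  nΣy²−(Σy)² = 10·10829 − 83521 = 24769
  √(344·24769) = √8520536 = 2918.9957
r = 1384 / 2918.9957 = 0.4741

0.4741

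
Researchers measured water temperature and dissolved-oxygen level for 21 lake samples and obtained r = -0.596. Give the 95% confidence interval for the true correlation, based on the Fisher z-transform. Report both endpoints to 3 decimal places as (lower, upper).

z_r = atanh(-0.596) = -0.686920;  SE = 1/√(n−3) = 1/√18 = 0.235702
z-limits: -0.686920 ± 1.960·0.235702 = -0.686920 ± 0.461976 = [-1.148896, -0.224944]
ρ-limits: (tanh -1.148896, tanh -0.224944) = (-0.817, -0.221)

(-0.817, -0.221)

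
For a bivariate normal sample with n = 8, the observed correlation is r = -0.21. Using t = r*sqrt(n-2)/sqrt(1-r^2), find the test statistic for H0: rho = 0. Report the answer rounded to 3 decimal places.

-0.526

1 − r² = 1 − 0.0441 = 0.9559;  √(1−r²) = 0.977701
√(n−2) = √6 = 2.449490
t = r·√(n−2)/√(1−r²) = -0.21 · 2.449490 / 0.977701 = -0.526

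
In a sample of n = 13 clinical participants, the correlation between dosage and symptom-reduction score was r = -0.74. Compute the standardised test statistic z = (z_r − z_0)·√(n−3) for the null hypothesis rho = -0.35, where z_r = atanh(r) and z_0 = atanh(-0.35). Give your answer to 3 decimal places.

Fisher z: atanh(-0.74) = -0.950479, atanh(-0.35) = -0.365444
z = (z_r − z_0)·√(n−3) = (-0.950479 − (-0.365444))·√10 = -0.585035 · 3.162278 = -1.850

-1.850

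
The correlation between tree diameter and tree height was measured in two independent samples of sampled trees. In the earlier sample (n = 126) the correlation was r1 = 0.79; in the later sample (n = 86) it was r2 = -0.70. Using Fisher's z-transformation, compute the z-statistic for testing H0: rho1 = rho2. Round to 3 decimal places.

13.648

Fisher z-transforms: z1 = atanh(0.79) = 1.071432, z2 = atanh(-0.70) = -0.867301; difference d = 1.938733
Var(d) = 1/123 + 1/83 = 0.0081301 + 0.0120482 = 0.0201783
z = d/√Var(d) = 1.938733 / √0.0201783 = 1.938733 / 0.142050 = 13.648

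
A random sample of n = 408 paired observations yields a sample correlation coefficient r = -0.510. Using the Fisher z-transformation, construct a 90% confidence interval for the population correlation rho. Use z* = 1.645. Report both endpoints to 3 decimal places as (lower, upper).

Fisher z: z_r = atanh(r) = ½·ln((1+(-0.510))/(1−(-0.510))) = -0.562730
SE(z) = 1/√(n−3) = 1/√405 = 0.049690
90% ⇒ z* = 1.645; margin = 1.645·0.049690 = 0.081740
CI on z-scale: (-0.644470, -0.480990)
Back-transform: tanh(-0.644470) = -0.567935, tanh(-0.480990) = -0.447036

(-0.568, -0.447)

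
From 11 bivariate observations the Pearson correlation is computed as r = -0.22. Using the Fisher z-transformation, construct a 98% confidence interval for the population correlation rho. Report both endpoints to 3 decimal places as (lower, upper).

(-0.780, 0.536)

z_r = atanh(-0.22) = -0.223656;  SE = 1/√(n−3) = 1/√8 = 0.353553
z-limits: -0.223656 ± 2.326·0.353553 = -0.223656 ± 0.822364 = [-1.046020, 0.598708]
ρ-limits: (tanh -1.046020, tanh 0.598708) = (-0.780, 0.536)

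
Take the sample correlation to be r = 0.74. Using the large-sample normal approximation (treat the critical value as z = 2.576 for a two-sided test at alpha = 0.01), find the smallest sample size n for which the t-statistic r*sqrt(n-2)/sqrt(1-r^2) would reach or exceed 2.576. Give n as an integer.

8

r√(n−2)/√(1−r²) ≥ 2.576  ⇔  n−2 ≥ (2.576)²·(1−r²)/r²
(1−r²)/r² = (1−0.5476)/0.5476 = 0.8262
n ≥ 2 + 6.635776·0.8262 = 2 + 5.4825 = 7.4825
⌈7.4825⌉ = 8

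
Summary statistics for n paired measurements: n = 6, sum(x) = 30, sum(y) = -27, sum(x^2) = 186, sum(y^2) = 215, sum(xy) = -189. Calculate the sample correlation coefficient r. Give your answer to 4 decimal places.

S_xy = nΣxy − ΣxΣy = 6·(-189) − 30·(-27) = -1134 − (-810) = -324
S_xx = nΣx² − (Σx)² = 6·186 − 30² = 1116 − 900 = 216
S_yy = nΣy² − (Σy)² = 6·215 − (-27)² = 1290 − 729 = 561
r = S_xy / √(S_xx·S_yy) = -324 / √(216·561) = -324 / √121176 = -324 / 348.1034 = -0.9308

-0.9308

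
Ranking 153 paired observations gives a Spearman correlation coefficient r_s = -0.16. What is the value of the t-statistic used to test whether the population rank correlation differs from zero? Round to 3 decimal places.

-1.992

1 − r_s² = 1 − 0.0256 = 0.9744;  √(1−r_s²) = 0.987117
√(n−2) = √151 = 12.288206
t = r_s·√(n−2)/√(1−r_s²) = -0.16 · 12.288206 / 0.987117 = -1.992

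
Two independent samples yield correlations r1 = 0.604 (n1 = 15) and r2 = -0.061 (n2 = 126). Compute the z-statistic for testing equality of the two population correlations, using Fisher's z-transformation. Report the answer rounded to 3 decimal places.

z1 = atanh(0.604) = 0.699421,  z2 = atanh(-0.061) = -0.061076
SE = √(1/(n1−3) + 1/(n2−3)) = √(1/12 + 1/123) = √(0.0833333 + 0.0081301) = √0.0914634 = 0.302429
z = (z1 − z2)/SE = (0.699421 − (-0.061076)) / 0.302429 = 0.760497 / 0.302429 = 2.515

2.515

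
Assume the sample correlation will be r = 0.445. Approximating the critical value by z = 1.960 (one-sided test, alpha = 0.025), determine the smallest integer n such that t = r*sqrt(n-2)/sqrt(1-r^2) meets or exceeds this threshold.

r√(n−2)/√(1−r²) ≥ 1.960  ⇔  n−2 ≥ (1.960)²·(1−r²)/r²
(1−r²)/r² = (1−0.198025)/0.198025 = 4.0499
n ≥ 2 + 3.8416·4.0499 = 2 + 15.5581 = 17.5581
⌈17.5581⌉ = 18

18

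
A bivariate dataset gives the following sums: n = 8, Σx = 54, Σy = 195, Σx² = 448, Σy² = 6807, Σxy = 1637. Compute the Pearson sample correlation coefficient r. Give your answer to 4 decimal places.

0.7745

Numerator: nΣxy − (Σx)(Σy) = 8·1637 − (54)(195) = 2566
Denominator: √[(nΣx²−(Σx)²)(nΣy²−(Σy)²)]
  nΣx²−(Σx)² = 8·448 − 2916 = 668;  nΣy²−(Σy)² = 8·6807 − 38025 = 16431
  √(668·16431) = √10975908 = 3312.9908
r = 2566 / 3312.9908 = 0.7745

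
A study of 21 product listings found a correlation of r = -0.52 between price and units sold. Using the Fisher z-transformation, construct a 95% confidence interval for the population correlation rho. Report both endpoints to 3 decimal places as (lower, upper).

z_r = atanh(-0.52) = -0.576340;  SE = 1/√(n−3) = 1/√18 = 0.235702
z-limits: -0.576340 ± 1.960·0.235702 = -0.576340 ± 0.461976 = [-1.038316, -0.114364]
ρ-limits: (tanh -1.038316, tanh -0.114364) = (-0.777, -0.114)

(-0.777, -0.114)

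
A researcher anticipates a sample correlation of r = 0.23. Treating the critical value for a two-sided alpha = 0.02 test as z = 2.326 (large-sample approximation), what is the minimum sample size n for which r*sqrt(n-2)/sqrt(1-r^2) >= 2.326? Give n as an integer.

99

r√(n−2)/√(1−r²) ≥ 2.326  ⇔  n−2 ≥ (2.326)²·(1−r²)/r²
(1−r²)/r² = (1−0.0529)/0.0529 = 17.9036
n ≥ 2 + 5.410276·17.9036 = 2 + 96.8634 = 98.8634
⌈98.8634⌉ = 99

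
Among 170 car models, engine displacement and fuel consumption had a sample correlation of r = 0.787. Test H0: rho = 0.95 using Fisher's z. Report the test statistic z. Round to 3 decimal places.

-9.928

z_r = atanh(0.787) = 1.063501,  z_0 = atanh(0.95) = 1.831781
SE = 1/√(n−3) = 1/√167 = 0.077382
z = (z_r − z_0)/SE = (1.063501 − 1.831781) / 0.077382 = -0.768280 / 0.077382 = -9.928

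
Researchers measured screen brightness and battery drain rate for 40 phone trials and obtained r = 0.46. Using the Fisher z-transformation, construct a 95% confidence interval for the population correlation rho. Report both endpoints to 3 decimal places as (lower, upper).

z_r = atanh(0.46) = 0.497311;  SE = 1/√(n−3) = 1/√37 = 0.164399
z-limits: 0.497311 ± 1.960·0.164399 = 0.497311 ± 0.322222 = [0.175089, 0.819533]
ρ-limits: (tanh 0.175089, tanh 0.819533) = (0.173, 0.675)

(0.173, 0.675)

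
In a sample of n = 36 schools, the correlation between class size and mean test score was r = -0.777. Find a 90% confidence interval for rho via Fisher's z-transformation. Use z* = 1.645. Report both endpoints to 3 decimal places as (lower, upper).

(-0.868, -0.636)

Fisher z: z_r = atanh(r) = ½·ln((1+(-0.777))/(1−(-0.777))) = -1.037755
SE(z) = 1/√(n−3) = 1/√33 = 0.174078
90% ⇒ z* = 1.645; margin = 1.645·0.174078 = 0.286358
CI on z-scale: (-1.324113, -0.751397)
Back-transform: tanh(-1.324113) = -0.867803, tanh(-0.751397) = -0.635982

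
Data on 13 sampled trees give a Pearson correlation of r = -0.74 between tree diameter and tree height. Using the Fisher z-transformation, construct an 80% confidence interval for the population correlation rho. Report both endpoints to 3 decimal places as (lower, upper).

(-0.875, -0.497)

Fisher z: z_r = atanh(r) = ½·ln((1+(-0.74))/(1−(-0.74))) = -0.950479
SE(z) = 1/√(n−3) = 1/√10 = 0.316228
80% ⇒ z* = 1.282; margin = 1.282·0.316228 = 0.405404
CI on z-scale: (-1.355883, -0.545075)
Back-transform: tanh(-1.355883) = -0.875435, tanh(-0.545075) = -0.496820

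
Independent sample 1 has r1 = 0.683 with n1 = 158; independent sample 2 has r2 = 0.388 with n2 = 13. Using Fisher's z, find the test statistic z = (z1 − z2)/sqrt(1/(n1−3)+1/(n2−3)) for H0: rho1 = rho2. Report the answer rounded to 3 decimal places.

1.303

z1 = atanh(0.683) = 0.834716,  z2 = atanh(0.388) = 0.409443
SE = √(1/(n1−3) + 1/(n2−3)) = √(1/155 + 1/10) = √(0.0064516 + 0.1000000) = √0.1064516 = 0.326269
z = (z1 − z2)/SE = (0.834716 − 0.409443) / 0.326269 = 0.425273 / 0.326269 = 1.303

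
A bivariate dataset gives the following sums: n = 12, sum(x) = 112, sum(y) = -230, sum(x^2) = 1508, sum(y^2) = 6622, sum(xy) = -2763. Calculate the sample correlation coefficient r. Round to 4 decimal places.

-0.6090

S_xy = nΣxy − ΣxΣy = 12·(-2763) − 112·(-230) = -33156 − (-25760) = -7396
S_xx = nΣx² − (Σx)² = 12·1508 − 112² = 18096 − 12544 = 5552
S_yy = nΣy² − (Σy)² = 12·6622 − (-230)² = 79464 − 52900 = 26564
r = S_xy / √(S_xx·S_yy) = -7396 / √(5552·26564) = -7396 / √147483328 = -7396 / 12144.2714 = -0.6090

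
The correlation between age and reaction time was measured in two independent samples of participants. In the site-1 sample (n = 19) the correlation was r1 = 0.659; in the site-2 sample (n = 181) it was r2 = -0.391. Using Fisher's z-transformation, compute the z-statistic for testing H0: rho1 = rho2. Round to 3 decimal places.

z1 = atanh(0.659) = 0.791044,  z2 = atanh(-0.391) = -0.412980
SE = √(1/(n1−3) + 1/(n2−3)) = √(1/16 + 1/178) = √(0.0625000 + 0.0056180) = √0.0681180 = 0.260994
z = (z1 − z2)/SE = (0.791044 − (-0.412980)) / 0.260994 = 1.204024 / 0.260994 = 4.613

4.613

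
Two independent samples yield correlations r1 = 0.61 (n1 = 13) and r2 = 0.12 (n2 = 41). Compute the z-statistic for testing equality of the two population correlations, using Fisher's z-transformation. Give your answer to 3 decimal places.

Fisher z-transforms: z1 = atanh(0.61) = 0.708921, z2 = atanh(0.12) = 0.120581; difference d = 0.588340
Var(d) = 1/10 + 1/38 = 0.1000000 + 0.0263158 = 0.1263158
z = d/√Var(d) = 0.588340 / √0.1263158 = 0.588340 / 0.355409 = 1.655

1.655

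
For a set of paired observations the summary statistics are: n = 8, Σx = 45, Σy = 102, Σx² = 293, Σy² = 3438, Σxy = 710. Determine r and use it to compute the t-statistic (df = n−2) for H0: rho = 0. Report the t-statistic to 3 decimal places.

1.293

S_xy = nΣxy − ΣxΣy = 8·710 − 45·102 = 5680 − 4590 = 1090
S_xx = nΣx² − (Σx)² = 8·293 − 45² = 2344 − 2025 = 319
S_yy = nΣy² − (Σy)² = 8·3438 − 102² = 27504 − 10404 = 17100
r = S_xy / √(S_xx·S_yy) = 1090 / √(319·17100) = 1090 / √5454900 = 1090 / 2335.5727 = 0.4667
t = r·√(n−2)/√(1−r²) = 0.4667·√6 / √(1−0.217809) = 1.143177 / 0.884416 = 1.293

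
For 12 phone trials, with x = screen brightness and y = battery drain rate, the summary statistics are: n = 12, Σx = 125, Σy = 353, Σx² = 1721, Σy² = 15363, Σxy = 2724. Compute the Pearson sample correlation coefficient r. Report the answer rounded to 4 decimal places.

S_xy = nΣxy − ΣxΣy = 12·2724 − 125·353 = 32688 − 44125 = -11437
S_xx = nΣx² − (Σx)² = 12·1721 − 125² = 20652 − 15625 = 5027
S_yy = nΣy² − (Σy)² = 12·15363 − 353² = 184356 − 124609 = 59747
r = S_xy / √(S_xx·S_yy) = -11437 / √(5027·59747) = -11437 / √300348169 = -11437 / 17330.5559 = -0.6599

-0.6599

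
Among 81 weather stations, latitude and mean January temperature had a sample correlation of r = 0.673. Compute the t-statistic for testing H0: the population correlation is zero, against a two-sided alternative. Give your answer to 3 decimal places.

1 − r² = 1 − 0.452929 = 0.547071;  √(1−r²) = 0.739642
√(n−2) = √79 = 8.888194
t = r·√(n−2)/√(1−r²) = 0.673 · 8.888194 / 0.739642 = 8.087

8.087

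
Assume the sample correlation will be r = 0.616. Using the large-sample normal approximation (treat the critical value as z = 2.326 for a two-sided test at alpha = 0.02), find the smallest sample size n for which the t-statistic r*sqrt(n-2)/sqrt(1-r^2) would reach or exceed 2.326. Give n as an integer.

11

r√(n−2)/√(1−r²) ≥ 2.326  ⇔  n−2 ≥ (2.326)²·(1−r²)/r²
(1−r²)/r² = (1−0.379456)/0.379456 = 1.6354
n ≥ 2 + 5.410276·1.6354 = 2 + 8.8480 = 10.8480
⌈10.8480⌉ = 11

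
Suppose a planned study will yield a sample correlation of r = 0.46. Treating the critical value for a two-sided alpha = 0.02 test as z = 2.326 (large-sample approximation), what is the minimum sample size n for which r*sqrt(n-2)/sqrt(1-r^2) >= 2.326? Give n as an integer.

Need r·√(n−2)/√(1−r²) ≥ 2.326
√(n−2) ≥ 2.326·√(1−0.2116) / 0.46 = 2.326·0.887919 / 0.46 = 4.4898
n−2 ≥ 20.1583  ⇒  n ≥ 22.1583
Smallest integer n = 23

23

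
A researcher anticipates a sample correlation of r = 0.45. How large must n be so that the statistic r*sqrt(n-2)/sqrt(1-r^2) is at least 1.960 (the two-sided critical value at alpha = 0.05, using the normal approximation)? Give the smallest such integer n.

r√(n−2)/√(1−r²) ≥ 1.960  ⇔  n−2 ≥ (1.960)²·(1−r²)/r²
(1−r²)/r² = (1−0.2025)/0.2025 = 3.9383
n ≥ 2 + 3.8416·3.9383 = 2 + 15.1294 = 17.1294
⌈17.1294⌉ = 18

18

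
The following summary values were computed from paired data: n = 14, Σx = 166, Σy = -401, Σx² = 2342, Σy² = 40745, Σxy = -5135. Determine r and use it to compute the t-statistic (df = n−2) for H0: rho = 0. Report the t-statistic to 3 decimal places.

Numerator: nΣxy − (Σx)(Σy) = 14·(-5135) − (166)(-401) = -5324
Denominator: √[(nΣx²−(Σx)²)(nΣy²−(Σy)²)]
  nΣx²−(Σx)² = 14·2342 − 27556 = 5232;  nΣy²−(Σy)² = 14·40745 − 160801 = 409629
  √(5232·409629) = √2143178928 = 46294.4805
r = -5324 / 46294.4805 = -0.1150
t = r·√(n−2)/√(1−r²) = -0.1150·√12 / √(1−0.013225) = -0.398372 / 0.993365 = -0.401

-0.401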